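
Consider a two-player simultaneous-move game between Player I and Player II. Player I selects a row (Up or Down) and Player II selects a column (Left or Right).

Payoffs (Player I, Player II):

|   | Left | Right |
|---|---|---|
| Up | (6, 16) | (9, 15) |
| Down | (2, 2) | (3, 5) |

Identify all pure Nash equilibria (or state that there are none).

(Up, Left): Player I gets 6 ≥ 2 from Down, and Player II gets 16 ≥ 15 from Right — Nash equilibrium.
(Up, Right): Player II prefers Left (16 > 15) — not an equilibrium.
(Down, Left): Player I prefers Up (6 > 2); Player II prefers Right (5 > 2) — not an equilibrium.
(Down, Right): Player I prefers Up (9 > 3) — not an equilibrium.

(Up, Left)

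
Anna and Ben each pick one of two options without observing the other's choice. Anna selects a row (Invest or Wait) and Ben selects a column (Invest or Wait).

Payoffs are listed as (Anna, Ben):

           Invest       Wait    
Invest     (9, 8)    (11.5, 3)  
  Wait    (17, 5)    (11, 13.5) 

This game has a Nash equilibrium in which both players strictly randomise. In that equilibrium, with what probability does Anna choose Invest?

Let r be the probability that Anna plays Invest. In a completely mixed equilibrium, Ben must be indifferent between Invest and Wait.
Ben's expected payoff from Invest is 8r + 5(1−r); from Wait it is 3r + 13.5(1−r).
Setting these equal: 3r + 5 = −10.5r + 13.5, so r = 17/27.

17/27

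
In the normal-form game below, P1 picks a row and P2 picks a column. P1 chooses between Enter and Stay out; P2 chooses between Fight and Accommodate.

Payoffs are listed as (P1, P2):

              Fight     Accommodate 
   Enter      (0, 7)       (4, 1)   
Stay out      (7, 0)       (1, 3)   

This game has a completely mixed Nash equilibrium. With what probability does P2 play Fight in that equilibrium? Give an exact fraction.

3/10

Let c be the probability that P2 plays Fight. In a completely mixed equilibrium, P1 must be indifferent between Enter and Stay out.
P1's expected payoff from Enter is 4(1−c); from Stay out it is 7c + (1−c).
Setting these equal: −4c + 4 = 6c + 1, so c = 3/10.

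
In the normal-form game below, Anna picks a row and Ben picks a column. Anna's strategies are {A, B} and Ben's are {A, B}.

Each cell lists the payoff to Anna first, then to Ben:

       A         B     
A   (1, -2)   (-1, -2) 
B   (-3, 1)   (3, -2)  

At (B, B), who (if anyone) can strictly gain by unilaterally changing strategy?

Anna at (B, B) earns 3; deviating to A yields -1 — not better.
Ben earns -2; deviating to A yields 1 — a strict improvement.
Only Ben has a strictly profitable deviation.

Ben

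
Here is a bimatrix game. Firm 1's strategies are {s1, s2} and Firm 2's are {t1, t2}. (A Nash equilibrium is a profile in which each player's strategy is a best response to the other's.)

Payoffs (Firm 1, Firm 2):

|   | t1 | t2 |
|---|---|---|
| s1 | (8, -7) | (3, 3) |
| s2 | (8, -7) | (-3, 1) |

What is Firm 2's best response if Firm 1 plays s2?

t2

Against s2, Firm 2 earns -7 from t1 and 1 from t2.
So t2 is the best response.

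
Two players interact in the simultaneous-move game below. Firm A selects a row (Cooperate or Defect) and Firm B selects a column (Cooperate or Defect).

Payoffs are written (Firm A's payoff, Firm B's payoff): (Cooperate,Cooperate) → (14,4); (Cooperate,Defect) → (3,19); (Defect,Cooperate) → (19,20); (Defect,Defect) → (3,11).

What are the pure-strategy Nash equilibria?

(Cooperate, Defect) and (Defect, Cooperate)

(Cooperate, Cooperate): Firm A prefers Defect (19 > 14); Firm B prefers Defect (19 > 4) — not an equilibrium.
(Cooperate, Defect): Firm A gets 3 ≥ 3 from Defect, and Firm B gets 19 ≥ 4 from Cooperate — Nash equilibrium.
(Defect, Cooperate): Firm A gets 19 ≥ 14 from Cooperate, and Firm B gets 20 ≥ 11 from Defect — Nash equilibrium.
(Defect, Defect): Firm B prefers Cooperate (20 > 11) — not an equilibrium.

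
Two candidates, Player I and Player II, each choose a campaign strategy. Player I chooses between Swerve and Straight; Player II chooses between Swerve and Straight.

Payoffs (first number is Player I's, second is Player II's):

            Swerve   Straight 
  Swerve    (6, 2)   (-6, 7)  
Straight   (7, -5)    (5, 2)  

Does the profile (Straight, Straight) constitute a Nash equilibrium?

At (Straight, Straight), Player I earns 5; switching to Swerve would give -6, so Player I has no profitable deviation.
Player II earns 2; switching to Swerve would give -5, so Player II has no profitable deviation.
Neither player can gain by a unilateral deviation, so this profile is a Nash equilibrium.

Yes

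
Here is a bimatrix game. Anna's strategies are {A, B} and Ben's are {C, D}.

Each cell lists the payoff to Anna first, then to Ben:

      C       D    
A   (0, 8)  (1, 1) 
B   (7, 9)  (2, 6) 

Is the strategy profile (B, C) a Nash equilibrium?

At (B, C), Anna earns 7; switching to A would give 0, so Anna has no profitable deviation.
Ben earns 9; switching to D would give 6, so Ben has no profitable deviation.
Neither player can gain by a unilateral deviation, so this profile is a Nash equilibrium.

Yes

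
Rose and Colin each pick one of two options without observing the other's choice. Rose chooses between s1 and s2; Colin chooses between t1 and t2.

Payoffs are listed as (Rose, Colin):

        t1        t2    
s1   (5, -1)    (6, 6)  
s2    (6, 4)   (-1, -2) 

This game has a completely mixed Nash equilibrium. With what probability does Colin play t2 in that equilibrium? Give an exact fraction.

1/8

Let y be the probability that Colin plays t1. In a completely mixed equilibrium, Rose must be indifferent between s1 and s2.
Rose's expected payoff from s1 is 5y + 6(1−y); from s2 it is 6y − (1−y).
Setting these equal: −y + 6 = 7y − 1, so y = 7/8.
Therefore Colin plays t2 with probability 1 − 7/8 = 1/8.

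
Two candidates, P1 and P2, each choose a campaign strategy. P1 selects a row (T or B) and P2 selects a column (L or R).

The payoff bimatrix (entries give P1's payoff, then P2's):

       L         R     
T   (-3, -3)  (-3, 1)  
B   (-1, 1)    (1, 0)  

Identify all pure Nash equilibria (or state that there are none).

(T, L): P1 prefers B (-1 > -3); P2 prefers R (1 > -3) — not an equilibrium.
(T, R): P1 prefers B (1 > -3) — not an equilibrium.
(B, L): P1 gets -1 ≥ -3 from T, and P2 gets 1 ≥ 0 from R — Nash equilibrium.
(B, R): P2 prefers L (1 > 0) — not an equilibrium.

(B, L)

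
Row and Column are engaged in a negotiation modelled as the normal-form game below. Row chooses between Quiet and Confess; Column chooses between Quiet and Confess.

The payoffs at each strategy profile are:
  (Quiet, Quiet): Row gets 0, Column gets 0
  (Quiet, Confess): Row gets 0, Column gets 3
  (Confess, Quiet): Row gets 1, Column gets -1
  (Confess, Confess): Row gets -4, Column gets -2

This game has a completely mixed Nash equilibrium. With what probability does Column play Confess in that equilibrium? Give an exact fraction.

Let q be the probability that Column plays Quiet. In a completely mixed equilibrium, Row must be indifferent between Quiet and Confess.
Row's expected payoff from Quiet is 0; from Confess it is q − 4(1−q).
Setting these equal: 0 = 5q − 4, so q = 4/5.
Therefore Column plays Confess with probability 1 − 4/5 = 1/5.

1/5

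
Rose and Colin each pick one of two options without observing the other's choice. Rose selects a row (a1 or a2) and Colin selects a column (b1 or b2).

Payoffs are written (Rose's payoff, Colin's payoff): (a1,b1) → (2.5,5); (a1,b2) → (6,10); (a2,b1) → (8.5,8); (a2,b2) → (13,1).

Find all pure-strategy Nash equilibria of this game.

(a1, b1): Rose prefers a2 (8.5 > 2.5); Colin prefers b2 (10 > 5) — not an equilibrium.
(a1, b2): Rose prefers a2 (13 > 6) — not an equilibrium.
(a2, b1): Rose gets 8.5 ≥ 2.5 from a1, and Colin gets 8 ≥ 1 from b2 — Nash equilibrium.
(a2, b2): Colin prefers b1 (8 > 1) — not an equilibrium.

(a2, b1)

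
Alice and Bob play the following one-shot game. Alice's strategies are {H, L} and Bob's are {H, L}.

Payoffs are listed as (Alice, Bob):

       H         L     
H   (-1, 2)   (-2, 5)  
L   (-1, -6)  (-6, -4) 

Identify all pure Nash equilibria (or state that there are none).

(H, L)

(H, H): Bob prefers L (5 > 2) — not an equilibrium.
(H, L): Alice gets -2 ≥ -6 from L, and Bob gets 5 ≥ 2 from H — Nash equilibrium.
(L, H): Bob prefers L (-4 > -6) — not an equilibrium.
(L, L): Alice prefers H (-2 > -6) — not an equilibrium.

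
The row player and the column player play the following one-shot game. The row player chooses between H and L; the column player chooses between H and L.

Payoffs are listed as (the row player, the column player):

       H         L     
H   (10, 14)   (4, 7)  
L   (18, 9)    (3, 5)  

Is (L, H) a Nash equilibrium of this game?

Yes

At (L, H), the row player earns 18; switching to H would give 10, so the row player has no profitable deviation.
The column player earns 9; switching to L would give 5, so the column player has no profitable deviation.
Neither player can gain by a unilateral deviation, so this profile is a Nash equilibrium.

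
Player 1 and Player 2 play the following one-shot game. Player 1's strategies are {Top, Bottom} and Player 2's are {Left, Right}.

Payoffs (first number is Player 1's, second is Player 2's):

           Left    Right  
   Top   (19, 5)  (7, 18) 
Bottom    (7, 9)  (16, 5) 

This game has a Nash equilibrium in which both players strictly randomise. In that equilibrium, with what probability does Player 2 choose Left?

Let y be the probability that Player 2 plays Left. In a completely mixed equilibrium, Player 1 must be indifferent between Top and Bottom.
Player 1's expected payoff from Top is 19y + 7(1−y); from Bottom it is 7y + 16(1−y).
Setting these equal: 12y + 7 = −9y + 16, so y = 3/7.

3/7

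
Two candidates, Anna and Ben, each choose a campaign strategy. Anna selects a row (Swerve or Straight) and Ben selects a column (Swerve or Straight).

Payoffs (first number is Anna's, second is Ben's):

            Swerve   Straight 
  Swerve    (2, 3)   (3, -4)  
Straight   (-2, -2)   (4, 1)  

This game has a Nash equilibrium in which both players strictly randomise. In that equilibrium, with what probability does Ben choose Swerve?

Let c be the probability that Ben plays Swerve. In a completely mixed equilibrium, Anna must be indifferent between Swerve and Straight.
Anna's expected payoff from Swerve is 2c + 3(1−c); from Straight it is −2c + 4(1−c).
Setting these equal: −c + 3 = −6c + 4, so c = 1/5.

1/5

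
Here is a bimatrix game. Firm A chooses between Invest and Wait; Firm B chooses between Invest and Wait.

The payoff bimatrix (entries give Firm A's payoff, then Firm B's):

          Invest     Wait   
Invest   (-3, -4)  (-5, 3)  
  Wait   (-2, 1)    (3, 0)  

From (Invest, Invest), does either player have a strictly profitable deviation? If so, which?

Firm A at (Invest, Invest) earns -3; deviating to Wait yields -2 — a strict improvement.
Firm B earns -4; deviating to Wait yields 3 — a strict improvement.
Both Firm A and Firm B have strictly profitable deviations.

Both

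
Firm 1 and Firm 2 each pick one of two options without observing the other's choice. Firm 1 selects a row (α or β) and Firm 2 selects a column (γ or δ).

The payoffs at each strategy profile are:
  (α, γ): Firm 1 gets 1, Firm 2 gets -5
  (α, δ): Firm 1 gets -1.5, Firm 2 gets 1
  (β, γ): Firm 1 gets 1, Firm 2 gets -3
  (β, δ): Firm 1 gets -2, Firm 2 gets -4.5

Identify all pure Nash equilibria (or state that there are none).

(α, γ): Firm 2 prefers δ (1 > -5) — not an equilibrium.
(α, δ): Firm 1 gets -1.5 ≥ -2 from β, and Firm 2 gets 1 ≥ -5 from γ — Nash equilibrium.
(β, γ): Firm 1 gets 1 ≥ 1 from α, and Firm 2 gets -3 ≥ -4.5 from δ — Nash equilibrium.
(β, δ): Firm 1 prefers α (-1.5 > -2); Firm 2 prefers γ (-3 > -4.5) — not an equilibrium.

(α, δ) and (β, γ)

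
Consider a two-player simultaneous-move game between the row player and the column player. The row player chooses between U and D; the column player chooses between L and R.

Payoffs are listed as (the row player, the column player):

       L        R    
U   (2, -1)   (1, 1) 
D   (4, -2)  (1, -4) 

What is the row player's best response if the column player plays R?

Against R, the row player earns 1 from U and 1 from D.
So either strategy is a best response.

either — both U and D are best responses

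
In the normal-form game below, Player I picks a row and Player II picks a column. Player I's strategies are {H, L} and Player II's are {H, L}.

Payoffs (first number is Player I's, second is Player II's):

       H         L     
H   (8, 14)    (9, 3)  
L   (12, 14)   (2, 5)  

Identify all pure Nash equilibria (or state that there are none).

(H, H): Player I prefers L (12 > 8) — not an equilibrium.
(H, L): Player II prefers H (14 > 3) — not an equilibrium.
(L, H): Player I gets 12 ≥ 8 from H, and Player II gets 14 ≥ 5 from L — Nash equilibrium.
(L, L): Player I prefers H (9 > 2); Player II prefers H (14 > 5) — not an equilibrium.

(L, H)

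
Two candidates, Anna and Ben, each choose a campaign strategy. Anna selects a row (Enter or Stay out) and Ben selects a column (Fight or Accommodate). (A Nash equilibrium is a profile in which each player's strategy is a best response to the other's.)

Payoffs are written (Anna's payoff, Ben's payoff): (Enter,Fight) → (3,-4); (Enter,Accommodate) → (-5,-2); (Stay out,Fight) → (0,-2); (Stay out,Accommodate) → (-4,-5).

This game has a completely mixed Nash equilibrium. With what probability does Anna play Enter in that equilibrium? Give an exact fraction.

Let x be the probability that Anna plays Enter. In a completely mixed equilibrium, Ben must be indifferent between Fight and Accommodate.
Ben's expected payoff from Fight is −4x − 2(1−x); from Accommodate it is −2x − 5(1−x).
Setting these equal: −2x − 2 = 3x − 5, so x = 3/5.

3/5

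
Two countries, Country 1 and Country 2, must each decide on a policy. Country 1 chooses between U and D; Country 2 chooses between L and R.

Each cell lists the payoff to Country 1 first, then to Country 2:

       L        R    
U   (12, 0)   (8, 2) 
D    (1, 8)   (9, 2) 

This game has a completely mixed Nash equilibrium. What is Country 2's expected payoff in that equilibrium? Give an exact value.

2

First find x, the probability Country 1 plays U, from Country 2's indifference between L and R: 8(1−x) = 2x + 2(1−x), giving x = 3/4.
Since Country 2 is indifferent in equilibrium, Country 2's expected payoff equals the payoff from either column against (3/4, 1/4). Using L: 8(1/4) = 2.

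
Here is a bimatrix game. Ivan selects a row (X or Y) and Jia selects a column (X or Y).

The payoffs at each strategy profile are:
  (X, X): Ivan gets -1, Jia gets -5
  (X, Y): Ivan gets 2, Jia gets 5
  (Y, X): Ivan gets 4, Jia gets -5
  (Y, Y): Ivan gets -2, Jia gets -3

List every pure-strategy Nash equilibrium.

(X, X): Ivan prefers Y (4 > -1); Jia prefers Y (5 > -5) — not an equilibrium.
(X, Y): Ivan gets 2 ≥ -2 from Y, and Jia gets 5 ≥ -5 from X — Nash equilibrium.
(Y, X): Jia prefers Y (-3 > -5) — not an equilibrium.
(Y, Y): Ivan prefers X (2 > -2) — not an equilibrium.

(X, Y)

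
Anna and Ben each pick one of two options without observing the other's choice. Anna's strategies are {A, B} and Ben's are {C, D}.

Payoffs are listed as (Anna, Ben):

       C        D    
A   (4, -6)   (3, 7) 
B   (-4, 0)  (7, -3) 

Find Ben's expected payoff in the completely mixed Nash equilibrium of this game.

First find x, the probability Anna plays A, from Ben's indifference between C and D: −6x = 7x − 3(1−x), giving x = 3/16.
Since Ben is indifferent in equilibrium, Ben's expected payoff equals the payoff from either column against (3/16, 13/16). Using C: −6(3/16) = -9/8.

-9/8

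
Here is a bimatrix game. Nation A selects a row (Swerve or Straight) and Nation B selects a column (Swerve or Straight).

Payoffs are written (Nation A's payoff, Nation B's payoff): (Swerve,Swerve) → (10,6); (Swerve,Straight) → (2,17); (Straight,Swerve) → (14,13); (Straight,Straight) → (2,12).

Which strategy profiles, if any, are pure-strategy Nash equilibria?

(Swerve, Straight) and (Straight, Swerve)

(Swerve, Swerve): Nation A prefers Straight (14 > 10); Nation B prefers Straight (17 > 6) — not an equilibrium.
(Swerve, Straight): Nation A gets 2 ≥ 2 from Straight, and Nation B gets 17 ≥ 6 from Swerve — Nash equilibrium.
(Straight, Swerve): Nation A gets 14 ≥ 10 from Swerve, and Nation B gets 13 ≥ 12 from Straight — Nash equilibrium.
(Straight, Straight): Nation B prefers Swerve (13 > 12) — not an equilibrium.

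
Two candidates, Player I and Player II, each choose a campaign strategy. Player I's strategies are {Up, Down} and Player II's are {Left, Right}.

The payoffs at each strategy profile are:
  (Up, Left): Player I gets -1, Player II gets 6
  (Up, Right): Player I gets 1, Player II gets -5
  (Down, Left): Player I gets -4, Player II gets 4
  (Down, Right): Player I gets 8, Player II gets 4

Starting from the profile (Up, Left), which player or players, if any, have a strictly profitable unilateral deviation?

Player I at (Up, Left) earns -1; deviating to Down yields -4 — not better.
Player II earns 6; deviating to Right yields -5 — not better.
Neither player can strictly improve; the profile is a Nash equilibrium.

Neither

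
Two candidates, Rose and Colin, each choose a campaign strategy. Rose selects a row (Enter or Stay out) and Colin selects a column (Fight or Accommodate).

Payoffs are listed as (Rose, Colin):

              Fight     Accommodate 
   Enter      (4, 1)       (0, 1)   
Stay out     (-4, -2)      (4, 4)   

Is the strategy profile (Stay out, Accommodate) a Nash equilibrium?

At (Stay out, Accommodate), Rose earns 4; switching to Enter would give 0, so Rose has no profitable deviation.
Colin earns 4; switching to Fight would give -2, so Colin has no profitable deviation.
Neither player can gain by a unilateral deviation, so this profile is a Nash equilibrium.

Yes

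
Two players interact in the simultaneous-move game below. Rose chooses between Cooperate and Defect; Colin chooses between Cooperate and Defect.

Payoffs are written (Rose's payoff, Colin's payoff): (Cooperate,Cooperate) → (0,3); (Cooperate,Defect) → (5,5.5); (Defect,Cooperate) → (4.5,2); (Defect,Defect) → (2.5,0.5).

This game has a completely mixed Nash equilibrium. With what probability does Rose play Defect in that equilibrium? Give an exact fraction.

Let x be the probability that Rose plays Cooperate. In a completely mixed equilibrium, Colin must be indifferent between Cooperate and Defect.
Colin's expected payoff from Cooperate is 3x + 2(1−x); from Defect it is 5.5x + 0.5(1−x).
Setting these equal: x + 2 = 5x + 0.5, so x = 3/8.
Therefore Rose plays Defect with probability 1 − 3/8 = 5/8.

5/8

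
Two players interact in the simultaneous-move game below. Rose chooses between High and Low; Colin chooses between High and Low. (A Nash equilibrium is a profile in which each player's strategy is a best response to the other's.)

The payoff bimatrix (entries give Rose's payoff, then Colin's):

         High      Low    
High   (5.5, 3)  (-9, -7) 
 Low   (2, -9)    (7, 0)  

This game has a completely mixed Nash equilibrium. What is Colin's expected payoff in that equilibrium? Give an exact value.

-63/19

First find x, the probability Rose plays High, from Colin's indifference between High and Low: 3x − 9(1−x) = −7x, giving x = 9/19.
Since Colin is indifferent in equilibrium, Colin's expected payoff equals the payoff from either column against (9/19, 10/19). Using High: 3(9/19) − 9(10/19) = -63/19.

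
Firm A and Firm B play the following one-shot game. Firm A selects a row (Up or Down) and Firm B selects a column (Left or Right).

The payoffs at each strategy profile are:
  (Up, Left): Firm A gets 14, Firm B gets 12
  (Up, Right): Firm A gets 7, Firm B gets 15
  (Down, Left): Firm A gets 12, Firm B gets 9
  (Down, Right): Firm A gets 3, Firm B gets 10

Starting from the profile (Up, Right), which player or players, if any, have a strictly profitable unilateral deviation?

Firm A at (Up, Right) earns 7; deviating to Down yields 3 — not better.
Firm B earns 15; deviating to Left yields 12 — not better.
Neither player can strictly improve; the profile is a Nash equilibrium.

Neither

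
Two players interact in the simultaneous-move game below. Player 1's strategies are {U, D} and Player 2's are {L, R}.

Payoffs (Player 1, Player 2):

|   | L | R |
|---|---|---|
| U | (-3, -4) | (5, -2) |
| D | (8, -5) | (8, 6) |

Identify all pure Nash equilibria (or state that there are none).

(U, L): Player 1 prefers D (8 > -3); Player 2 prefers R (-2 > -4) — not an equilibrium.
(U, R): Player 1 prefers D (8 > 5) — not an equilibrium.
(D, L): Player 2 prefers R (6 > -5) — not an equilibrium.
(D, R): Player 1 gets 8 ≥ 5 from U, and Player 2 gets 6 ≥ -5 from L — Nash equilibrium.

(D, R)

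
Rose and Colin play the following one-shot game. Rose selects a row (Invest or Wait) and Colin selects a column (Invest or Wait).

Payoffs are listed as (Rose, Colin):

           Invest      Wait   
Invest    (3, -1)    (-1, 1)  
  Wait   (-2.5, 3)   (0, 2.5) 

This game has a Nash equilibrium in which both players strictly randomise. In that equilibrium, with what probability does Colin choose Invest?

Let y be the probability that Colin plays Invest. In a completely mixed equilibrium, Rose must be indifferent between Invest and Wait.
Rose's expected payoff from Invest is 3y − (1−y); from Wait it is −2.5y.
Setting these equal: 4y − 1 = −2.5y, so y = 2/13.

2/13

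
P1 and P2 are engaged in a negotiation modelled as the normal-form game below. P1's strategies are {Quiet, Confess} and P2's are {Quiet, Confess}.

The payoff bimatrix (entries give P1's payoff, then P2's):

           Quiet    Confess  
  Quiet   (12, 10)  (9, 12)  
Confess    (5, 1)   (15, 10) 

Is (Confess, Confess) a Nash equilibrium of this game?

At (Confess, Confess), P1 earns 15; switching to Quiet would give 9, so P1 has no profitable deviation.
P2 earns 10; switching to Quiet would give 1, so P2 has no profitable deviation.
Neither player can gain by a unilateral deviation, so this profile is a Nash equilibrium.

Yes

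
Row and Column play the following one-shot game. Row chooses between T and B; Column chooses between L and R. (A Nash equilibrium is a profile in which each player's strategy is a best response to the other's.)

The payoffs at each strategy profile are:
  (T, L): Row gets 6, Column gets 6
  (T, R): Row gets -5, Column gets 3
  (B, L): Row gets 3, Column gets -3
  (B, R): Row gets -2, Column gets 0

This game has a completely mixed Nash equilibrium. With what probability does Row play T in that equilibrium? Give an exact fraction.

Let p be the probability that Row plays T. In a completely mixed equilibrium, Column must be indifferent between L and R.
Column's expected payoff from L is 6p − 3(1−p); from R it is 3p.
Setting these equal: 9p − 3 = 3p, so p = 1/2.

1/2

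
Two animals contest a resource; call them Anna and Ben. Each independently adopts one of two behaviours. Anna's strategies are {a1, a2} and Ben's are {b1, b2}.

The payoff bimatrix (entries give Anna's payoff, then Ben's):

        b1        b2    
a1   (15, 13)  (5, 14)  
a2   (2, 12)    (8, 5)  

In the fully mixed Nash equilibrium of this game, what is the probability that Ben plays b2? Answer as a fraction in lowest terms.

13/16

Let y be the probability that Ben plays b1. In a completely mixed equilibrium, Anna must be indifferent between a1 and a2.
Anna's expected payoff from a1 is 15y + 5(1−y); from a2 it is 2y + 8(1−y).
Setting these equal: 10y + 5 = −6y + 8, so y = 3/16.
Therefore Ben plays b2 with probability 1 − 3/16 = 13/16.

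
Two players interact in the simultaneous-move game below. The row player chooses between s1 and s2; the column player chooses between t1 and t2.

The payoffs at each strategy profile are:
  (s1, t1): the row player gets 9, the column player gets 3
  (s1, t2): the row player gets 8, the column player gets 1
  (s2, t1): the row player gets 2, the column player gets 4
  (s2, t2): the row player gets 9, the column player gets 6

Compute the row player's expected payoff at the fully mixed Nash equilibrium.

65/8

First find y, the probability the column player plays t1, from the row player's indifference between s1 and s2: 9y + 8(1−y) = 2y + 9(1−y), giving y = 1/8.
Since the row player is indifferent in equilibrium, the row player's expected payoff equals the payoff from either row against (1/8, 7/8). Using s1: 9(1/8) + 8(7/8) = 65/8.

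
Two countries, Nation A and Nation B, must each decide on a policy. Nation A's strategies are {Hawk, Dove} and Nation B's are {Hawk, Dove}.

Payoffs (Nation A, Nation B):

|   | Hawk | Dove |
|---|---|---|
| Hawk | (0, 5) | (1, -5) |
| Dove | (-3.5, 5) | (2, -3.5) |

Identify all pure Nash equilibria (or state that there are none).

(Hawk, Hawk): Nation A gets 0 ≥ -3.5 from Dove, and Nation B gets 5 ≥ -5 from Dove — Nash equilibrium.
(Hawk, Dove): Nation A prefers Dove (2 > 1); Nation B prefers Hawk (5 > -5) — not an equilibrium.
(Dove, Hawk): Nation A prefers Hawk (0 > -3.5) — not an equilibrium.
(Dove, Dove): Nation B prefers Hawk (5 > -3.5) — not an equilibrium.

(Hawk, Hawk)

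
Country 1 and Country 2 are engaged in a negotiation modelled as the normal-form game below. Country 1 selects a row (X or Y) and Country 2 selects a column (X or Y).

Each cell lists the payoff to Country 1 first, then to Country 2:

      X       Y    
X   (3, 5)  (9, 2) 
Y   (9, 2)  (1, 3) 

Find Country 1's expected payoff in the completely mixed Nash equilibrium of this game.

First find y, the probability Country 2 plays X, from Country 1's indifference between X and Y: 3y + 9(1−y) = 9y + (1−y), giving y = 4/7.
Since Country 1 is indifferent in equilibrium, Country 1's expected payoff equals the payoff from either row against (4/7, 3/7). Using X: 3(4/7) + 9(3/7) = 39/7.

39/7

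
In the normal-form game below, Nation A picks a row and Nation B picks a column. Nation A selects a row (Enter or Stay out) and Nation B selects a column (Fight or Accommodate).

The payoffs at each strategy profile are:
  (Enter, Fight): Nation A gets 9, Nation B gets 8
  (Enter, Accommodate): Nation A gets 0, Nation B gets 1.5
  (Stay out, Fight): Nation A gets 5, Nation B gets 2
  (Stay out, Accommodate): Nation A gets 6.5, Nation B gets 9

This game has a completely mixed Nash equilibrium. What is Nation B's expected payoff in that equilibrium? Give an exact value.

First find p, the probability Nation A plays Enter, from Nation B's indifference between Fight and Accommodate: 8p + 2(1−p) = 1.5p + 9(1−p), giving p = 14/27.
Since Nation B is indifferent in equilibrium, Nation B's expected payoff equals the payoff from either column against (14/27, 13/27). Using Fight: 8(14/27) + 2(13/27) = 46/9.

46/9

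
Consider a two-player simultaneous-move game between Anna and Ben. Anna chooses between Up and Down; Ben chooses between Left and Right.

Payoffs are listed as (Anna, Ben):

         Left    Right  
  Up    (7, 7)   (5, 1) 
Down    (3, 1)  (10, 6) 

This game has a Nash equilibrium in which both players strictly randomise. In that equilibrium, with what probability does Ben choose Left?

5/9

Let c be the probability that Ben plays Left. In a completely mixed equilibrium, Anna must be indifferent between Up and Down.
Anna's expected payoff from Up is 7c + 5(1−c); from Down it is 3c + 10(1−c).
Setting these equal: 2c + 5 = −7c + 10, so c = 5/9.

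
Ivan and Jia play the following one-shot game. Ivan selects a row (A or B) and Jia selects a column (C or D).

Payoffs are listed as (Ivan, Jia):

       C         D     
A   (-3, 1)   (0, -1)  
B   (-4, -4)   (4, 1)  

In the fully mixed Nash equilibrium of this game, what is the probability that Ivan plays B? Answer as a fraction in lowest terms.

2/7

Let x be the probability that Ivan plays A. In a completely mixed equilibrium, Jia must be indifferent between C and D.
Jia's expected payoff from C is x − 4(1−x); from D it is −x + (1−x).
Setting these equal: 5x − 4 = −2x + 1, so x = 5/7.
Therefore Ivan plays B with probability 1 − 5/7 = 2/7.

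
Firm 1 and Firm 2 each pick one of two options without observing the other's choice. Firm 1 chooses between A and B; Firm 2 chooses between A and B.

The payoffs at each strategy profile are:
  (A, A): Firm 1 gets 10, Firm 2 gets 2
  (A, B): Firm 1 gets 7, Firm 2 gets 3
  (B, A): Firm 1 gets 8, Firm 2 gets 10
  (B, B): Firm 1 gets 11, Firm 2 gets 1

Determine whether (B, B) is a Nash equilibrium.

At (B, B), Firm 1 earns 11; switching to A would give 7, so Firm 1 has no profitable deviation.
Firm 2 earns 1; switching to A would give 10, so Firm 2 would deviate.
Since at least one player can profitably deviate, this is not a Nash equilibrium.

No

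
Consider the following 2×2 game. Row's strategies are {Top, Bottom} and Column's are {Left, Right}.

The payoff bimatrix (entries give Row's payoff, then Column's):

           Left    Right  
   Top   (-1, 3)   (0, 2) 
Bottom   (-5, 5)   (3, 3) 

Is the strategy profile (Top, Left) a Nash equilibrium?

Yes

At (Top, Left), Row earns -1; switching to Bottom would give -5, so Row has no profitable deviation.
Column earns 3; switching to Right would give 2, so Column has no profitable deviation.
Neither player can gain by a unilateral deviation, so this profile is a Nash equilibrium.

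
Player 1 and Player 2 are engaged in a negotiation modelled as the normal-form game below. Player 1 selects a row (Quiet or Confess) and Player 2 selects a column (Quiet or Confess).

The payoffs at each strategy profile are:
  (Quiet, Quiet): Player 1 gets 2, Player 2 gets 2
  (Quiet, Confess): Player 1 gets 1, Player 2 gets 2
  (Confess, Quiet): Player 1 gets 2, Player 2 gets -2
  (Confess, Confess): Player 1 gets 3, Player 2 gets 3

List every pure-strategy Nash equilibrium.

(Quiet, Quiet) and (Confess, Confess)

(Quiet, Quiet): Player 1 gets 2 ≥ 2 from Confess, and Player 2 gets 2 ≥ 2 from Confess — Nash equilibrium.
(Quiet, Confess): Player 1 prefers Confess (3 > 1) — not an equilibrium.
(Confess, Quiet): Player 2 prefers Confess (3 > -2) — not an equilibrium.
(Confess, Confess): Player 1 gets 3 ≥ 1 from Quiet, and Player 2 gets 3 ≥ -2 from Quiet — Nash equilibrium.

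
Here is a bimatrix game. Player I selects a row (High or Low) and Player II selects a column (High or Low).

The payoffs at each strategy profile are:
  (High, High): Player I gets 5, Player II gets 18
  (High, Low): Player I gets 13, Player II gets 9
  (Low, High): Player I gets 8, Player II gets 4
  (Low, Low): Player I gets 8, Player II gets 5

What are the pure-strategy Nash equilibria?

none

(High, High): Player I prefers Low (8 > 5) — not an equilibrium.
(High, Low): Player II prefers High (18 > 9) — not an equilibrium.
(Low, High): Player II prefers Low (5 > 4) — not an equilibrium.
(Low, Low): Player I prefers High (13 > 8) — not an equilibrium.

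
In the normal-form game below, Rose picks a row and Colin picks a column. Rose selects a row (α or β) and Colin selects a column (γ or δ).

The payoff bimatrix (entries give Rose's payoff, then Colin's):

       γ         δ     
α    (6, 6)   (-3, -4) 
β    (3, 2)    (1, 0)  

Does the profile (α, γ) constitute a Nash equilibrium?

Yes

At (α, γ), Rose earns 6; switching to β would give 3, so Rose has no profitable deviation.
Colin earns 6; switching to δ would give -4, so Colin has no profitable deviation.
Neither player can gain by a unilateral deviation, so this profile is a Nash equilibrium.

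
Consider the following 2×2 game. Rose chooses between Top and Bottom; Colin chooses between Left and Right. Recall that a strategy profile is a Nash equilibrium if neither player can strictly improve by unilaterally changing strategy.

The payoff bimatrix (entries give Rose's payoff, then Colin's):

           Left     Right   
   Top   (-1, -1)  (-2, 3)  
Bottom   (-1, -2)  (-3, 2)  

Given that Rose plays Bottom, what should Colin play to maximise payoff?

Right

Against Bottom, Colin earns -2 from Left and 2 from Right.
So Right is the best response.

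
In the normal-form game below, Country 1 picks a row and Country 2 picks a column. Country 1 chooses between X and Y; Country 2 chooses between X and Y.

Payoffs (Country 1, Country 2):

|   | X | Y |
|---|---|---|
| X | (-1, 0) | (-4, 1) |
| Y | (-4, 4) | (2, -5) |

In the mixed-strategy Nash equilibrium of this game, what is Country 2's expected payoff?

2/5

First find p, the probability Country 1 plays X, from Country 2's indifference between X and Y: 4(1−p) = p − 5(1−p), giving p = 9/10.
Since Country 2 is indifferent in equilibrium, Country 2's expected payoff equals the payoff from either column against (9/10, 1/10). Using X: 4(1/10) = 2/5.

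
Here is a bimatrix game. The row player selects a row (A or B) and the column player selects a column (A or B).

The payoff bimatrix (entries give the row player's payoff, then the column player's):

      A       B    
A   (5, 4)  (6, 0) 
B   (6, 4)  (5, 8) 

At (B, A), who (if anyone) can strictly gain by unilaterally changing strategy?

The column player

The row player at (B, A) earns 6; deviating to A yields 5 — not better.
The column player earns 4; deviating to B yields 8 — a strict improvement.
Only the column player has a strictly profitable deviation.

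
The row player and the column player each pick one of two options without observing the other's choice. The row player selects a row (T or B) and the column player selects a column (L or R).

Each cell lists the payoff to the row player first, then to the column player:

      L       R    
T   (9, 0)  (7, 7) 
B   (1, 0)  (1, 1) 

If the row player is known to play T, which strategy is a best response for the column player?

Against T, the column player earns 0 from L and 7 from R.
So R is the best response.

R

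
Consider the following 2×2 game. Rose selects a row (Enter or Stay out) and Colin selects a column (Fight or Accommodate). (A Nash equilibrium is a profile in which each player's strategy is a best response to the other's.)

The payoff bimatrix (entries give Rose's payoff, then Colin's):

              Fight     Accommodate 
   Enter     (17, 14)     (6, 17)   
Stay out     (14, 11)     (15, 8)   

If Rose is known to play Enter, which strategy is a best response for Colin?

Against Enter, Colin earns 14 from Fight and 17 from Accommodate.
So Accommodate is the best response.

Accommodate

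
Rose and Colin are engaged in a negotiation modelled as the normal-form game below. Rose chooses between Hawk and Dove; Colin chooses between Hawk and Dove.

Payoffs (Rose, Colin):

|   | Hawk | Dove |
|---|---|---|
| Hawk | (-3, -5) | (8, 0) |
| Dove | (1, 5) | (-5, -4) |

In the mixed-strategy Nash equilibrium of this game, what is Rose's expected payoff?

-7/17

First find q, the probability Colin plays Hawk, from Rose's indifference between Hawk and Dove: −3q + 8(1−q) = q − 5(1−q), giving q = 13/17.
Since Rose is indifferent in equilibrium, Rose's expected payoff equals the payoff from either row against (13/17, 4/17). Using Hawk: −3(13/17) + 8(4/17) = -7/17.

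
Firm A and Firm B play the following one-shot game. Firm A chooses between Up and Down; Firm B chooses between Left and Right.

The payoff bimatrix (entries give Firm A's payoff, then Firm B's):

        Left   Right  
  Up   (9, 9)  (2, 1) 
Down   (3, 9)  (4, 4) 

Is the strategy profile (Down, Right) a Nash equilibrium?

No

At (Down, Right), Firm A earns 4; switching to Up would give 2, so Firm A has no profitable deviation.
Firm B earns 4; switching to Left would give 9, so Firm B would deviate.
Since at least one player can profitably deviate, this is not a Nash equilibrium.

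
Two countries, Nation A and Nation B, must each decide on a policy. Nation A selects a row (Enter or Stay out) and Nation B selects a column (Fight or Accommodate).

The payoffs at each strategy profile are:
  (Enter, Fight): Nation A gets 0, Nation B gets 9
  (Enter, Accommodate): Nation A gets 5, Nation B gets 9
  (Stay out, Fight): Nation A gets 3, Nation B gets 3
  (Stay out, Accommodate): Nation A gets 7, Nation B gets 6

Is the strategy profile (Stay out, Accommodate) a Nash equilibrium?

At (Stay out, Accommodate), Nation A earns 7; switching to Enter would give 5, so Nation A has no profitable deviation.
Nation B earns 6; switching to Fight would give 3, so Nation B has no profitable deviation.
Neither player can gain by a unilateral deviation, so this profile is a Nash equilibrium.

Yes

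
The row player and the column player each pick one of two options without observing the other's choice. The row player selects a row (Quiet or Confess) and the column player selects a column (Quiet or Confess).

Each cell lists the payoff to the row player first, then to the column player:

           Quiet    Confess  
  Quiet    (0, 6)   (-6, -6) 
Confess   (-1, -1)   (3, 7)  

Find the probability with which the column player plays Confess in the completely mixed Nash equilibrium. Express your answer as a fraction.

Let y be the probability that the column player plays Quiet. In a completely mixed equilibrium, the row player must be indifferent between Quiet and Confess.
The row player's expected payoff from Quiet is −6(1−y); from Confess it is −y + 3(1−y).
Setting these equal: 6y − 6 = −4y + 3, so y = 9/10.
Therefore the column player plays Confess with probability 1 − 9/10 = 1/10.

1/10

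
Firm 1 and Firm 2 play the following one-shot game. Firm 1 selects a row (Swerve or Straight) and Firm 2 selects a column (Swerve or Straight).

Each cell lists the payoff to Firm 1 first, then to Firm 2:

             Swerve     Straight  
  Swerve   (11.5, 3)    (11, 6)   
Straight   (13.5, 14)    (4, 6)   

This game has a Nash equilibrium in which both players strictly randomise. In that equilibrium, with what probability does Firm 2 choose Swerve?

Let q be the probability that Firm 2 plays Swerve. In a completely mixed equilibrium, Firm 1 must be indifferent between Swerve and Straight.
Firm 1's expected payoff from Swerve is 11.5q + 11(1−q); from Straight it is 13.5q + 4(1−q).
Setting these equal: 0.5q + 11 = 9.5q + 4, so q = 7/9.

7/9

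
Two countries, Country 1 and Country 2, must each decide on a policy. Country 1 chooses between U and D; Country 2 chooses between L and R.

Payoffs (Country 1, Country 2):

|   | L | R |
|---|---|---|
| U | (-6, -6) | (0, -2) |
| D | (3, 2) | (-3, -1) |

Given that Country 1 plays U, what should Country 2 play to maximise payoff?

Against U, Country 2 earns -6 from L and -2 from R.
So R is the best response.

R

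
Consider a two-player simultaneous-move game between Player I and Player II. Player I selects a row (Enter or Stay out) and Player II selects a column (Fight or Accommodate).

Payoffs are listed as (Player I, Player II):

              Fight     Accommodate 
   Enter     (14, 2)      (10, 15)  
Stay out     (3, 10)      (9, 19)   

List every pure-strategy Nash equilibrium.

(Enter, Fight): Player II prefers Accommodate (15 > 2) — not an equilibrium.
(Enter, Accommodate): Player I gets 10 ≥ 9 from Stay out, and Player II gets 15 ≥ 2 from Fight — Nash equilibrium.
(Stay out, Fight): Player I prefers Enter (14 > 3); Player II prefers Accommodate (19 > 10) — not an equilibrium.
(Stay out, Accommodate): Player I prefers Enter (10 > 9) — not an equilibrium.

(Enter, Accommodate)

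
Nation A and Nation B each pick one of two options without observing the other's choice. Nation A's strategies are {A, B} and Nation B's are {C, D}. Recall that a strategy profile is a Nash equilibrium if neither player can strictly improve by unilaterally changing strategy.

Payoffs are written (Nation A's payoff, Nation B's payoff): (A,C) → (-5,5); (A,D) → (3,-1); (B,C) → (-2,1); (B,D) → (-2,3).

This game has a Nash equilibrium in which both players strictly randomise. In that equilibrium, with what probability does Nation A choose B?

3/4

Let r be the probability that Nation A plays A. In a completely mixed equilibrium, Nation B must be indifferent between C and D.
Nation B's expected payoff from C is 5r + (1−r); from D it is −r + 3(1−r).
Setting these equal: 4r + 1 = −4r + 3, so r = 1/4.
Therefore Nation A plays B with probability 1 − 1/4 = 3/4.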